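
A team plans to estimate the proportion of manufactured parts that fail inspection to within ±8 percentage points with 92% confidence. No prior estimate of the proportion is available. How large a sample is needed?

120

For a proportion with margin E = 0.08 at 92% confidence, z = 1.751.
With no prior estimate, use p = 0.5, which maximizes p(1−p) at 0.25.
n = 0.25 × (z/E)² = 0.25 × (1.751/0.08)² = 119.77
Round up: n = 120.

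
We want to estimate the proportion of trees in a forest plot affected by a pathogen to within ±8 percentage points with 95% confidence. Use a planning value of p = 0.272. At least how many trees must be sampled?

For a proportion with margin E = 0.08 at 95% confidence, z = 1.960.
n = p̂(1−p̂)(z/E)² = 0.272 × 0.728 × (1.960/0.08)² = 118.86
Round up: n = 119.

119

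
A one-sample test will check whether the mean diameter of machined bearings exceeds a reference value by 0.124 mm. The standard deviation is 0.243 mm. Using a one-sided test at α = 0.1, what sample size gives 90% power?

26

For a one-sample z-test, n = ((z_α + z_β)·σ/δ)².
z_α = 1.282 (one-sided α = 0.1); z_β = 1.282 (power 90% → β = 0.1).
n = (2.564 × 0.243 / 0.124)² = 25.25
Round up: n = 26.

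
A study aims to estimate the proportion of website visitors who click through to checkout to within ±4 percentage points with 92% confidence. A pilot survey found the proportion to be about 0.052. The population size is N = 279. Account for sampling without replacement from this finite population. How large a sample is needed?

71

For a proportion with margin E = 0.04 at 92% confidence, z = 1.751.
n = p̂(1−p̂)(z/E)² = 0.052 × 0.948 × (1.751/0.04)² = 94.46 — call this n₀.
Finite-population correction with N = 279: n = n₀ / (1 + (n₀−1)/N) = 94.46 / 1.335 = 70.76
Round up: n = 71.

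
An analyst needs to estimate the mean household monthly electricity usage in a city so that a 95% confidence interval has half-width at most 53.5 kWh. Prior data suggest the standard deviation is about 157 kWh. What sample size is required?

For a mean, the margin of error is E = z·σ/√n, so n = (zσ/E)².
At 95% confidence, z = 1.960.
n = (1.960 × 157 / 53.5)² = 33.08
Round up: n = 34.

n = 34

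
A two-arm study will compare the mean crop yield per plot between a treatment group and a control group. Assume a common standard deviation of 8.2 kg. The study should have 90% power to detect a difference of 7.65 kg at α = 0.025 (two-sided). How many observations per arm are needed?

For two equal groups, n per group = 2·((z_{α/2} + z_β)·σ/δ)².
z_{α/2} = 2.241; z_β = 1.282 (power 90%).
n = 2 × (3.523 × 8.2 / 7.65)² = 2 × 14.26 = 28.52
Round up: n = 29 per group.

29 per group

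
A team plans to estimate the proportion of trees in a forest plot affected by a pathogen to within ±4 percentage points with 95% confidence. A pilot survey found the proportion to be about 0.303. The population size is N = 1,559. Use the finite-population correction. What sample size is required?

For a proportion with margin E = 0.04 at 95% confidence, z = 1.960.
n = p̂(1−p̂)(z/E)² = 0.303 × 0.697 × (1.960/0.04)² = 507.07 — call this n₀.
Finite-population correction with N = 1,559: n = n₀ / (1 + (n₀−1)/N) = 507.07 / 1.325 = 382.69
Round up: n = 383.

383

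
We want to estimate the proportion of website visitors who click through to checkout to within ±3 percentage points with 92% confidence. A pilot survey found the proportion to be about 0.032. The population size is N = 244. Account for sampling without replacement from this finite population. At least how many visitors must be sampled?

n = 74

For a proportion with margin E = 0.03 at 92% confidence, z = 1.751.
n = p̂(1−p̂)(z/E)² = 0.032 × 0.968 × (1.751/0.03)² = 105.52 — call this n₀.
Finite-population correction with N = 244: n = n₀ / (1 + (n₀−1)/N) = 105.52 / 1.428 = 73.89
Round up: n = 74.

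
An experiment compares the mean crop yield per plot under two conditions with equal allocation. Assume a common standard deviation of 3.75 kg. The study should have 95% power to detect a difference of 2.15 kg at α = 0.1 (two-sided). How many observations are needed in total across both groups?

For two equal groups, n per group = 2·((z_{α/2} + z_β)·σ/δ)².
z_{α/2} = 1.645; z_β = 1.645 (power 95%).
n = 2 × (3.290 × 3.75 / 2.15)² = 2 × 32.93 = 65.86
Round up: n = 66 per group.
Total across both groups: 2 × 66 = 132.

132 total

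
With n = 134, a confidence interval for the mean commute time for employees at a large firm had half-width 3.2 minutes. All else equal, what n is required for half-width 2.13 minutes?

Margin of error scales as 1/√n, so n₂ = n₁·(E₁/E₂)².
n₂ = 134 × (3.2/2.13)² = 134 × 2.257 = 302.44
Round up: n₂ = 303.

n = 303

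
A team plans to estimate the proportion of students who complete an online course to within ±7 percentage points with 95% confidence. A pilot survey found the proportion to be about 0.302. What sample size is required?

For a proportion with margin E = 0.07 at 95% confidence, z = 1.960.
n = p̂(1−p̂)(z/E)² = 0.302 × 0.698 × (1.960/0.07)² = 165.26
Round up: n = 166.

166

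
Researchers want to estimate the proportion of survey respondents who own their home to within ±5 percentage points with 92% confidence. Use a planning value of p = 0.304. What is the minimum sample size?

260

For a proportion with margin E = 0.05 at 92% confidence, z = 1.751.
n = p̂(1−p̂)(z/E)² = 0.304 × 0.696 × (1.751/0.05)² = 259.49
Round up: n = 260.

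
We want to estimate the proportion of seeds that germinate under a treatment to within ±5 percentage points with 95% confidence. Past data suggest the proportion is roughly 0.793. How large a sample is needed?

For a proportion with margin E = 0.05 at 95% confidence, z = 1.960.
n = p̂(1−p̂)(z/E)² = 0.793 × 0.207 × (1.960/0.05)² = 252.24
Round up: n = 253.

253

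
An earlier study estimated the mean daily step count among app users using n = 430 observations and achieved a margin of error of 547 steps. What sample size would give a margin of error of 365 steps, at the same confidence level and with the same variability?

Margin of error scales as 1/√n, so n₂ = n₁·(E₁/E₂)².
n₂ = 430 × (547/365)² = 430 × 2.246 = 965.78
Round up: n₂ = 966.

966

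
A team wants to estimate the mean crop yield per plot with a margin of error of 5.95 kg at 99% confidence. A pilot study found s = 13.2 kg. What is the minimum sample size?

33

For a mean, the margin of error is E = z·σ/√n, so n = (zσ/E)².
At 99% confidence, z = 2.576.
n = (2.576 × 13.2 / 5.95)² = 32.66
Round up: n = 33.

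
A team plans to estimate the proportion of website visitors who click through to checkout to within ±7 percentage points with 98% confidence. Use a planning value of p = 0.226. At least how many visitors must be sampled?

194

For a proportion with margin E = 0.07 at 98% confidence, z = 2.326.
n = p̂(1−p̂)(z/E)² = 0.226 × 0.774 × (2.326/0.07)² = 193.14
Round up: n = 194.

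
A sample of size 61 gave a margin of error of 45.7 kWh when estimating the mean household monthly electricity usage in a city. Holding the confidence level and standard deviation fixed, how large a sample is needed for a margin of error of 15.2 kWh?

552

Margin of error scales as 1/√n, so n₂ = n₁·(E₁/E₂)².
n₂ = 61 × (45.7/15.2)² = 61 × 9.04 = 551.44
Round up: n₂ = 552.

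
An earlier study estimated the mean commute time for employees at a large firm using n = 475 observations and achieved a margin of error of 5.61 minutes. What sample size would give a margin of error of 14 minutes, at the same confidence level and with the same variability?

Margin of error scales as 1/√n, so n₂ = n₁·(E₁/E₂)².
n₂ = 475 × (5.61/14)² = 475 × 0.1606 = 76.28
Round up: n₂ = 77.

n = 77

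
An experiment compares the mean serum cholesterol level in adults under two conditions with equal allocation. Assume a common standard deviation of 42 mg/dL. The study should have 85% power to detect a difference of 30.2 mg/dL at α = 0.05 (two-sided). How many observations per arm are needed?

35 per group

For two equal groups, n per group = 2·((z_{α/2} + z_β)·σ/δ)².
z_{α/2} = 1.960; z_β = 1.036 (power 85%).
n = 2 × (2.996 × 42 / 30.2)² = 2 × 17.36 = 34.72
Round up: n = 35 per group.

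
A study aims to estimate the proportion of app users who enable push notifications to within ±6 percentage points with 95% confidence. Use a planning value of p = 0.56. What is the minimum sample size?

263

For a proportion with margin E = 0.06 at 95% confidence, z = 1.960.
n = p̂(1−p̂)(z/E)² = 0.56 × 0.44 × (1.960/0.06)² = 262.94
Round up: n = 263.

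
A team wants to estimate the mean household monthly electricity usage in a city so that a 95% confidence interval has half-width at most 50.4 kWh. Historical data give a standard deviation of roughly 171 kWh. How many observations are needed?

45

For a mean, the margin of error is E = z·σ/√n, so n = (zσ/E)².
At 95% confidence, z = 1.960.
n = (1.960 × 171 / 50.4)² = 44.22
Round up: n = 45.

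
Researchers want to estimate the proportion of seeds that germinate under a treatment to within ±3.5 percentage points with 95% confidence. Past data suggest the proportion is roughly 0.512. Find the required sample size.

n = 784

For a proportion with margin E = 0.035 at 95% confidence, z = 1.960.
n = p̂(1−p̂)(z/E)² = 0.512 × 0.488 × (1.960/0.035)² = 783.55
Round up: n = 784.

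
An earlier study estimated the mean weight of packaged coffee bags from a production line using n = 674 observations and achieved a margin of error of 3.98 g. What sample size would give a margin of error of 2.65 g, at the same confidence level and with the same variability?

n = 1521

Margin of error scales as 1/√n, so n₂ = n₁·(E₁/E₂)².
n₂ = 674 × (3.98/2.65)² = 674 × 2.256 = 1520.54
Round up: n₂ = 1521.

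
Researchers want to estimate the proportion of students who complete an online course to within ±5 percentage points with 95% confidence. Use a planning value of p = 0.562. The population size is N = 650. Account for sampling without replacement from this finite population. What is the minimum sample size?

For a proportion with margin E = 0.05 at 95% confidence, z = 1.960.
n = p̂(1−p̂)(z/E)² = 0.562 × 0.438 × (1.960/0.05)² = 378.25 — call this n₀.
Finite-population correction with N = 650: n = n₀ / (1 + (n₀−1)/N) = 378.25 / 1.58 = 239.40
Round up: n = 240.

240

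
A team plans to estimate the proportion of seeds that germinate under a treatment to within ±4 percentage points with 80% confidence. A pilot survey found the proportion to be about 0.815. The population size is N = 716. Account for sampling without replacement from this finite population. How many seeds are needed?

128

For a proportion with margin E = 0.04 at 80% confidence, z = 1.282.
n = p̂(1−p̂)(z/E)² = 0.815 × 0.185 × (1.282/0.04)² = 154.88 — call this n₀.
Finite-population correction with N = 716: n = n₀ / (1 + (n₀−1)/N) = 154.88 / 1.215 = 127.47
Round up: n = 128.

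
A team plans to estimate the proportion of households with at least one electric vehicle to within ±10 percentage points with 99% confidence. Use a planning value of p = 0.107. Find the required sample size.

For a proportion with margin E = 0.1 at 99% confidence, z = 2.576.
n = p̂(1−p̂)(z/E)² = 0.107 × 0.893 × (2.576/0.1)² = 63.41
Round up: n = 64.

64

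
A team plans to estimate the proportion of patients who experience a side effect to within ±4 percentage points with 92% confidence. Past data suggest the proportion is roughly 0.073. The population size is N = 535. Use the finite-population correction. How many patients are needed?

For a proportion with margin E = 0.04 at 92% confidence, z = 1.751.
n = p̂(1−p̂)(z/E)² = 0.073 × 0.927 × (1.751/0.04)² = 129.67 — call this n₀.
Finite-population correction with N = 535: n = n₀ / (1 + (n₀−1)/N) = 129.67 / 1.241 = 104.49
Round up: n = 105.

105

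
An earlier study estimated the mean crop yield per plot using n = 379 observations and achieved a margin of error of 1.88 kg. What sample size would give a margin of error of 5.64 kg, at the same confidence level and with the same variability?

n = 43

Margin of error scales as 1/√n, so n₂ = n₁·(E₁/E₂)².
n₂ = 379 × (1.88/5.64)² = 379 × 0.1111 = 42.11
Round up: n₂ = 43.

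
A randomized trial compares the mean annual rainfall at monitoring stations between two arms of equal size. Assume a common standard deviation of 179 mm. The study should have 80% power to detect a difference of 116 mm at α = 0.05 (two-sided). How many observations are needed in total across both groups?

76 total

For two equal groups, n per group = 2·((z_{α/2} + z_β)·σ/δ)².
z_{α/2} = 1.960; z_β = 0.842 (power 80%).
n = 2 × (2.802 × 179 / 116)² = 2 × 18.70 = 37.40
Round up: n = 38 per group.
Total across both groups: 2 × 38 = 76.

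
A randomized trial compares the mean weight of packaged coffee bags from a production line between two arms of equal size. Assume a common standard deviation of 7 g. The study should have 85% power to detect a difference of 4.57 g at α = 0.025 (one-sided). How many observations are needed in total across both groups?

86 total

For two equal groups, n per group = 2·((z_α + z_β)·σ/δ)².
z_α = 1.960; z_β = 1.036 (power 85%).
n = 2 × (2.996 × 7 / 4.57)² = 2 × 21.06 = 42.12
Round up: n = 43 per group.
Total across both groups: 2 × 43 = 86.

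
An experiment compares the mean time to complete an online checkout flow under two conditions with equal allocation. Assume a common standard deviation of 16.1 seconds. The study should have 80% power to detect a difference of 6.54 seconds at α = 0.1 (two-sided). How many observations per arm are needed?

For two equal groups, n per group = 2·((z_{α/2} + z_β)·σ/δ)².
z_{α/2} = 1.645; z_β = 0.842 (power 80%).
n = 2 × (2.487 × 16.1 / 6.54)² = 2 × 37.48 = 74.96
Round up: n = 75 per group.

75 per group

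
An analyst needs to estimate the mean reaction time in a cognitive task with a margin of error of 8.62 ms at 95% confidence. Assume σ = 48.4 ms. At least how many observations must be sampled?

n = 122

For a mean, the margin of error is E = z·σ/√n, so n = (zσ/E)².
At 95% confidence, z = 1.960.
n = (1.960 × 48.4 / 8.62)² = 121.11
Round up: n = 122.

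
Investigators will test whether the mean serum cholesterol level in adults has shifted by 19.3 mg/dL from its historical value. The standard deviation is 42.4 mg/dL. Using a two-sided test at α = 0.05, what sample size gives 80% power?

38

For a one-sample z-test, n = ((z_{α/2} + z_β)·σ/δ)².
z_{α/2} = 1.960 (two-sided α = 0.05); z_β = 0.842 (power 80% → β = 0.2).
n = (2.802 × 42.4 / 19.3)² = 37.89
Round up: n = 38.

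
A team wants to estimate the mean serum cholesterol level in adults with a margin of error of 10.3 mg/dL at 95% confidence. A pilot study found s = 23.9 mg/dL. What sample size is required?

21

For a mean, the margin of error is E = z·σ/√n, so n = (zσ/E)².
At 95% confidence, z = 1.960.
n = (1.960 × 23.9 / 10.3)² = 20.68
Round up: n = 21.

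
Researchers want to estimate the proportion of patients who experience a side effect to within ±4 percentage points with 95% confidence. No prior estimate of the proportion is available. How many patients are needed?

For a proportion with margin E = 0.04 at 95% confidence, z = 1.960.
With no prior estimate, use p = 0.5, which maximizes p(1−p) at 0.25.
n = 0.25 × (z/E)² = 0.25 × (1.960/0.04)² = 600.25
Round up: n = 601.

n = 601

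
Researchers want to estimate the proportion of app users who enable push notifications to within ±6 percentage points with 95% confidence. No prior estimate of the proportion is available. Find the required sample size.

For a proportion with margin E = 0.06 at 95% confidence, z = 1.960.
With no prior estimate, use p = 0.5, which maximizes p(1−p) at 0.25.
n = 0.25 × (z/E)² = 0.25 × (1.960/0.06)² = 266.78
Round up: n = 267.

267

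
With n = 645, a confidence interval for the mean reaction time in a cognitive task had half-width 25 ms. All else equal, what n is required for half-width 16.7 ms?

Margin of error scales as 1/√n, so n₂ = n₁·(E₁/E₂)².
n₂ = 645 × (25/16.7)² = 645 × 2.241 = 1445.45
Round up: n₂ = 1446.

1446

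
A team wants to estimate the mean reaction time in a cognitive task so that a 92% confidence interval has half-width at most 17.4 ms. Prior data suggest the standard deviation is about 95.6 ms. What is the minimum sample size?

93

For a mean, the margin of error is E = z·σ/√n, so n = (zσ/E)².
At 92% confidence, z = 1.751.
n = (1.751 × 95.6 / 17.4)² = 92.55
Round up: n = 93.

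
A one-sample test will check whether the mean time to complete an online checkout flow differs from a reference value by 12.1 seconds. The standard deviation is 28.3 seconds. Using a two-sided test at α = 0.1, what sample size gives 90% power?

For a one-sample z-test, n = ((z_{α/2} + z_β)·σ/δ)².
z_{α/2} = 1.645 (two-sided α = 0.1); z_β = 1.282 (power 90% → β = 0.1).
n = (2.927 × 28.3 / 12.1)² = 46.86
Round up: n = 47.

n = 47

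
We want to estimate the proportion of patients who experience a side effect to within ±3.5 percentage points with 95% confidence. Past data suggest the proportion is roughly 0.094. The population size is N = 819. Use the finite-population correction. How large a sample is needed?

202

For a proportion with margin E = 0.035 at 95% confidence, z = 1.960.
n = p̂(1−p̂)(z/E)² = 0.094 × 0.906 × (1.960/0.035)² = 267.07 — call this n₀.
Finite-population correction with N = 819: n = n₀ / (1 + (n₀−1)/N) = 267.07 / 1.325 = 201.56
Round up: n = 202.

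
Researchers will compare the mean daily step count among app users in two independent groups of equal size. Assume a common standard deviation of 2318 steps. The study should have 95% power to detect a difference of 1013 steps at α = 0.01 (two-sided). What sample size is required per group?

187 per group

For two equal groups, n per group = 2·((z_{α/2} + z_β)·σ/δ)².
z_{α/2} = 2.576; z_β = 1.645 (power 95%).
n = 2 × (4.221 × 2318 / 1013)² = 2 × 93.29 = 186.58
Round up: n = 187 per group.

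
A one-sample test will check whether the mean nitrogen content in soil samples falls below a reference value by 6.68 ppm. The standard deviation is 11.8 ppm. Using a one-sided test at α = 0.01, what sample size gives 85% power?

For a one-sample z-test, n = ((z_α + z_β)·σ/δ)².
z_α = 2.326 (one-sided α = 0.01); z_β = 1.036 (power 85% → β = 0.15).
n = (3.362 × 11.8 / 6.68)² = 35.27
Round up: n = 36.

36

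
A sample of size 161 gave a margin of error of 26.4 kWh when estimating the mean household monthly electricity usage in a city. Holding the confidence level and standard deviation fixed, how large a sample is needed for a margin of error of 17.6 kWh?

Margin of error scales as 1/√n, so n₂ = n₁·(E₁/E₂)².
n₂ = 161 × (26.4/17.6)² = 161 × 2.25 = 362.25
Round up: n₂ = 363.

363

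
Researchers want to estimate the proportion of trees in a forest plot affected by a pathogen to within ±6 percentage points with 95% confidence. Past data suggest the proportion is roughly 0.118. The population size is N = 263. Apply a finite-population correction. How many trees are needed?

n = 79

For a proportion with margin E = 0.06 at 95% confidence, z = 1.960.
n = p̂(1−p̂)(z/E)² = 0.118 × 0.882 × (1.960/0.06)² = 111.06 — call this n₀.
Finite-population correction with N = 263: n = n₀ / (1 + (n₀−1)/N) = 111.06 / 1.418 = 78.32
Round up: n = 79.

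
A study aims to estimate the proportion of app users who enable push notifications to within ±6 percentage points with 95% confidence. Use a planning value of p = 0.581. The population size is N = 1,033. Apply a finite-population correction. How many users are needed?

n = 208

For a proportion with margin E = 0.06 at 95% confidence, z = 1.960.
n = p̂(1−p̂)(z/E)² = 0.581 × 0.419 × (1.960/0.06)² = 259.78 — call this n₀.
Finite-population correction with N = 1,033: n = n₀ / (1 + (n₀−1)/N) = 259.78 / 1.251 = 207.66
Round up: n = 208.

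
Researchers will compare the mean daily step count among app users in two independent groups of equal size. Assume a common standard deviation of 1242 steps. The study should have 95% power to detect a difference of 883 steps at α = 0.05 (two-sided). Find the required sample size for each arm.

For two equal groups, n per group = 2·((z_{α/2} + z_β)·σ/δ)².
z_{α/2} = 1.960; z_β = 1.645 (power 95%).
n = 2 × (3.605 × 1242 / 883)² = 2 × 25.71 = 51.42
Round up: n = 52 per group.

52 per group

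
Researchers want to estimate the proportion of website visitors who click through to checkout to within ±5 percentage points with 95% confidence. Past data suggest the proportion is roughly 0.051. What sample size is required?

For a proportion with margin E = 0.05 at 95% confidence, z = 1.960.
n = p̂(1−p̂)(z/E)² = 0.051 × 0.949 × (1.960/0.05)² = 74.37
Round up: n = 75.

75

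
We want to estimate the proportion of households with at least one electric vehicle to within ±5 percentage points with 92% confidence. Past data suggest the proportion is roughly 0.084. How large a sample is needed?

95

For a proportion with margin E = 0.05 at 92% confidence, z = 1.751.
n = p̂(1−p̂)(z/E)² = 0.084 × 0.916 × (1.751/0.05)² = 94.36
Round up: n = 95.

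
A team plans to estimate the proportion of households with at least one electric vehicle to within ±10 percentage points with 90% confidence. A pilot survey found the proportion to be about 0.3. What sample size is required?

For a proportion with margin E = 0.1 at 90% confidence, z = 1.645.
n = p̂(1−p̂)(z/E)² = 0.3 × 0.7 × (1.645/0.1)² = 56.83
Round up: n = 57.

57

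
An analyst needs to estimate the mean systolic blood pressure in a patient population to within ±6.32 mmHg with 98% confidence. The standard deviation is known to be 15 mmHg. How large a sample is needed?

n = 31

For a mean, the margin of error is E = z·σ/√n, so n = (zσ/E)².
At 98% confidence, z = 2.326.
n = (2.326 × 15 / 6.32)² = 30.48
Round up: n = 31.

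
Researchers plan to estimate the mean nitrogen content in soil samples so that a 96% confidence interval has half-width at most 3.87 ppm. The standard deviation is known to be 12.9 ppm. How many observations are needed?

n = 47

For a mean, the margin of error is E = z·σ/√n, so n = (zσ/E)².
At 96% confidence, z = 2.054.
n = (2.054 × 12.9 / 3.87)² = 46.88
Round up: n = 47.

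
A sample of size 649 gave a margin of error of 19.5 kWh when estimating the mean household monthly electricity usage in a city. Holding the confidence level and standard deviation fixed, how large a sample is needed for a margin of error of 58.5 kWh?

Margin of error scales as 1/√n, so n₂ = n₁·(E₁/E₂)².
n₂ = 649 × (19.5/58.5)² = 649 × 0.1111 = 72.10
Round up: n₂ = 73.

73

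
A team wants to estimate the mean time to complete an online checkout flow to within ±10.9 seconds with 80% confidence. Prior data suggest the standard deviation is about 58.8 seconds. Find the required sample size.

n = 48

For a mean, the margin of error is E = z·σ/√n, so n = (zσ/E)².
At 80% confidence, z = 1.282.
n = (1.282 × 58.8 / 10.9)² = 47.83
Round up: n = 48.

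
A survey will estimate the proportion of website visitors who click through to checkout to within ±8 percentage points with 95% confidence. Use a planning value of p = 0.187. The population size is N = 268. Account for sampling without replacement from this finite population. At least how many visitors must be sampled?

For a proportion with margin E = 0.08 at 95% confidence, z = 1.960.
n = p̂(1−p̂)(z/E)² = 0.187 × 0.813 × (1.960/0.08)² = 91.26 — call this n₀.
Finite-population correction with N = 268: n = n₀ / (1 + (n₀−1)/N) = 91.26 / 1.337 = 68.26
Round up: n = 69.

69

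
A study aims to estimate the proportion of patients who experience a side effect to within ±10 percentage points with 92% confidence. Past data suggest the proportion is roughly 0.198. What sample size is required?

For a proportion with margin E = 0.1 at 92% confidence, z = 1.751.
n = p̂(1−p̂)(z/E)² = 0.198 × 0.802 × (1.751/0.1)² = 48.69
Round up: n = 49.

49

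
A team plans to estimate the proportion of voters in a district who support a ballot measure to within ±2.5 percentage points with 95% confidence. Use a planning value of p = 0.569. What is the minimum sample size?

For a proportion with margin E = 0.025 at 95% confidence, z = 1.960.
n = p̂(1−p̂)(z/E)² = 0.569 × 0.431 × (1.960/0.025)² = 1507.38
Round up: n = 1508.

1508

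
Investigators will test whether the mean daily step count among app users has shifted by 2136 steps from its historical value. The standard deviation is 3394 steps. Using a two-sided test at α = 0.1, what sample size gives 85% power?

19

For a one-sample z-test, n = ((z_{α/2} + z_β)·σ/δ)².
z_{α/2} = 1.645 (two-sided α = 0.1); z_β = 1.036 (power 85% → β = 0.15).
n = (2.681 × 3394 / 2136)² = 18.15
Round up: n = 19.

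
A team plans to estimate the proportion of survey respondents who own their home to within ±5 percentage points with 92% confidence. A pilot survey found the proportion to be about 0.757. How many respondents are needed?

For a proportion with margin E = 0.05 at 92% confidence, z = 1.751.
n = p̂(1−p̂)(z/E)² = 0.757 × 0.243 × (1.751/0.05)² = 225.60
Round up: n = 226.

n = 226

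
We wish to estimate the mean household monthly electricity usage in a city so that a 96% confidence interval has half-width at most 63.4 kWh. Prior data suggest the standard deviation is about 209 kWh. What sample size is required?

46

For a mean, the margin of error is E = z·σ/√n, so n = (zσ/E)².
At 96% confidence, z = 2.054.
n = (2.054 × 209 / 63.4)² = 45.85
Round up: n = 46.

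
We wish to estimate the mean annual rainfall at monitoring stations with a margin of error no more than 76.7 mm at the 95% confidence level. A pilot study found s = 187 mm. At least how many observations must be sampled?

23

For a mean, the margin of error is E = z·σ/√n, so n = (zσ/E)².
At 95% confidence, z = 1.960.
n = (1.960 × 187 / 76.7)² = 22.84
Round up: n = 23.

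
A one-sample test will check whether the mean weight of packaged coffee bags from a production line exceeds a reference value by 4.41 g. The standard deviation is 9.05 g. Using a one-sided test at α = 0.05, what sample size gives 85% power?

For a one-sample z-test, n = ((z_α + z_β)·σ/δ)².
z_α = 1.645 (one-sided α = 0.05); z_β = 1.036 (power 85% → β = 0.15).
n = (2.681 × 9.05 / 4.41)² = 30.27
Round up: n = 31.

31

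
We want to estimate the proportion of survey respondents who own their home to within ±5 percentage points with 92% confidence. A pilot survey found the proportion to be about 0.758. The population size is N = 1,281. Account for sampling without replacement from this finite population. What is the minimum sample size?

For a proportion with margin E = 0.05 at 92% confidence, z = 1.751.
n = p̂(1−p̂)(z/E)² = 0.758 × 0.242 × (1.751/0.05)² = 224.97 — call this n₀.
Finite-population correction with N = 1,281: n = n₀ / (1 + (n₀−1)/N) = 224.97 / 1.175 = 191.46
Round up: n = 192.

192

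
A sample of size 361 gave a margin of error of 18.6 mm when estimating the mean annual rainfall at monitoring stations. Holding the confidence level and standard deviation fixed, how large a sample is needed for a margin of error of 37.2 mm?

Margin of error scales as 1/√n, so n₂ = n₁·(E₁/E₂)².
n₂ = 361 × (18.6/37.2)² = 361 × 0.25 = 90.25
Round up: n₂ = 91.

91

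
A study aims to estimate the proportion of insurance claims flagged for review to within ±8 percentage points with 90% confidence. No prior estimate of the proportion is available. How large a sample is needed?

For a proportion with margin E = 0.08 at 90% confidence, z = 1.645.
With no prior estimate, use p = 0.5, which maximizes p(1−p) at 0.25.
n = 0.25 × (z/E)² = 0.25 × (1.645/0.08)² = 105.70
Round up: n = 106.

106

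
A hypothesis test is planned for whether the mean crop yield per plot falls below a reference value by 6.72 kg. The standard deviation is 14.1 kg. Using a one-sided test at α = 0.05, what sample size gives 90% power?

38

For a one-sample z-test, n = ((z_α + z_β)·σ/δ)².
z_α = 1.645 (one-sided α = 0.05); z_β = 1.282 (power 90% → β = 0.1).
n = (2.927 × 14.1 / 6.72)² = 37.72
Round up: n = 38.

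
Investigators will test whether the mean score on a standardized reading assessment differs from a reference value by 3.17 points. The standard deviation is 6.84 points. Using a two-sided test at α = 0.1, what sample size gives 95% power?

For a one-sample z-test, n = ((z_{α/2} + z_β)·σ/δ)².
z_{α/2} = 1.645 (two-sided α = 0.1); z_β = 1.645 (power 95% → β = 0.05).
n = (3.290 × 6.84 / 3.17)² = 50.39
Round up: n = 51.

51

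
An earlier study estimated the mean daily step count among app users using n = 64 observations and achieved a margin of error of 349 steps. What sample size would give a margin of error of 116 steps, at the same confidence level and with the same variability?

580

Margin of error scales as 1/√n, so n₂ = n₁·(E₁/E₂)².
n₂ = 64 × (349/116)² = 64 × 9.052 = 579.33
Round up: n₂ = 580.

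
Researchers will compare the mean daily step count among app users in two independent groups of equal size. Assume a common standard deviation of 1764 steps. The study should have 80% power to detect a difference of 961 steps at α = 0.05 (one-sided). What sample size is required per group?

42 per group

For two equal groups, n per group = 2·((z_α + z_β)·σ/δ)².
z_α = 1.645; z_β = 0.842 (power 80%).
n = 2 × (2.487 × 1764 / 961)² = 2 × 20.84 = 41.68
Round up: n = 42 per group.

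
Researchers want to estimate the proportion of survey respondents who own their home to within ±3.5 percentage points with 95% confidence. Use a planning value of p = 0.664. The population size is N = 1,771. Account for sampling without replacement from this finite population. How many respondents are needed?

502

For a proportion with margin E = 0.035 at 95% confidence, z = 1.960.
n = p̂(1−p̂)(z/E)² = 0.664 × 0.336 × (1.960/0.035)² = 699.65 — call this n₀.
Finite-population correction with N = 1,771: n = n₀ / (1 + (n₀−1)/N) = 699.65 / 1.394 = 501.90
Round up: n = 502.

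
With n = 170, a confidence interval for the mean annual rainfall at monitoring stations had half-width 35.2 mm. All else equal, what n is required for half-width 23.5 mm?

n = 382

Margin of error scales as 1/√n, so n₂ = n₁·(E₁/E₂)².
n₂ = 170 × (35.2/23.5)² = 170 × 2.244 = 381.48
Round up: n₂ = 382.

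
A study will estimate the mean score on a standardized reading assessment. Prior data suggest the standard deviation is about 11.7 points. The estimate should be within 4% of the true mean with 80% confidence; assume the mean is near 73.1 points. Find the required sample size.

For a mean, the margin of error is E = z·σ/√n, so n = (zσ/E)².
At 80% confidence, z = 1.282.
E = 4% of 73.1 = 2.924 points.
n = (1.282 × 11.7 / 2.924)² = 26.31
Round up: n = 27.

n = 27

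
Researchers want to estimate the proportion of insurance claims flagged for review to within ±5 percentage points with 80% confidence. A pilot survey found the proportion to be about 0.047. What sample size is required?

30

For a proportion with margin E = 0.05 at 80% confidence, z = 1.282.
n = p̂(1−p̂)(z/E)² = 0.047 × 0.953 × (1.282/0.05)² = 29.45
Round up: n = 30.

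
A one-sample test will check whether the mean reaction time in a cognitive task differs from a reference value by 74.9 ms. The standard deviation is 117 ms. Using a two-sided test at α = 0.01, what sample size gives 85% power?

For a one-sample z-test, n = ((z_{α/2} + z_β)·σ/δ)².
z_{α/2} = 2.576 (two-sided α = 0.01); z_β = 1.036 (power 85% → β = 0.15).
n = (3.612 × 117 / 74.9)² = 31.83
Round up: n = 32.

32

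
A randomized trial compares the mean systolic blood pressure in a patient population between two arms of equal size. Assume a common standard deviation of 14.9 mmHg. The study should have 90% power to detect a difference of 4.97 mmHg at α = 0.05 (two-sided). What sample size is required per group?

189 per group

For two equal groups, n per group = 2·((z_{α/2} + z_β)·σ/δ)².
z_{α/2} = 1.960; z_β = 1.282 (power 90%).
n = 2 × (3.242 × 14.9 / 4.97)² = 2 × 94.47 = 188.94
Round up: n = 189 per group.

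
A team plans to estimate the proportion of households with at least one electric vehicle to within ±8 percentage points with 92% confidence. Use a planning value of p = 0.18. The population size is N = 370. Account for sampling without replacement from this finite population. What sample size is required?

n = 60

For a proportion with margin E = 0.08 at 92% confidence, z = 1.751.
n = p̂(1−p̂)(z/E)² = 0.18 × 0.82 × (1.751/0.08)² = 70.71 — call this n₀.
Finite-population correction with N = 370: n = n₀ / (1 + (n₀−1)/N) = 70.71 / 1.188 = 59.52
Round up: n = 60.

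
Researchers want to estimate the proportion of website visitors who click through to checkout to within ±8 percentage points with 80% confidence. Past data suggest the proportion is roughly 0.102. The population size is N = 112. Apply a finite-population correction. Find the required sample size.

n = 20

For a proportion with margin E = 0.08 at 80% confidence, z = 1.282.
n = p̂(1−p̂)(z/E)² = 0.102 × 0.898 × (1.282/0.08)² = 23.52 — call this n₀.
Finite-population correction with N = 112: n = n₀ / (1 + (n₀−1)/N) = 23.52 / 1.201 = 19.58
Round up: n = 20.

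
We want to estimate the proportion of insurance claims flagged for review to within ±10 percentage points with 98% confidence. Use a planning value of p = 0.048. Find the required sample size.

25

For a proportion with margin E = 0.1 at 98% confidence, z = 2.326.
n = p̂(1−p̂)(z/E)² = 0.048 × 0.952 × (2.326/0.1)² = 24.72
Round up: n = 25.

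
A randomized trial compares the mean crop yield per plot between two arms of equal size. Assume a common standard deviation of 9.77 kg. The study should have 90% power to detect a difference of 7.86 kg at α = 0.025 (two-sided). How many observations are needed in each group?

For two equal groups, n per group = 2·((z_{α/2} + z_β)·σ/δ)².
z_{α/2} = 2.241; z_β = 1.282 (power 90%).
n = 2 × (3.523 × 9.77 / 7.86)² = 2 × 19.18 = 38.36
Round up: n = 39 per group.

39 per group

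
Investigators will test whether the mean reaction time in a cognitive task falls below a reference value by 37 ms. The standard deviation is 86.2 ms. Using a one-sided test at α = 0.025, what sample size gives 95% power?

For a one-sample z-test, n = ((z_α + z_β)·σ/δ)².
z_α = 1.960 (one-sided α = 0.025); z_β = 1.645 (power 95% → β = 0.05).
n = (3.605 × 86.2 / 37)² = 70.54
Round up: n = 71.

71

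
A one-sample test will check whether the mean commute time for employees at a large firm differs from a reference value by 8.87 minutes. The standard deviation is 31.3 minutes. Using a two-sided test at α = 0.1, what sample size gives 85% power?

For a one-sample z-test, n = ((z_{α/2} + z_β)·σ/δ)².
z_{α/2} = 1.645 (two-sided α = 0.1); z_β = 1.036 (power 85% → β = 0.15).
n = (2.681 × 31.3 / 8.87)² = 89.50
Round up: n = 90.

90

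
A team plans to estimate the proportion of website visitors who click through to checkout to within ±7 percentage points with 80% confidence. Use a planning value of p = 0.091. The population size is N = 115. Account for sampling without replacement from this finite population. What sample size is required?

n = 23

For a proportion with margin E = 0.07 at 80% confidence, z = 1.282.
n = p̂(1−p̂)(z/E)² = 0.091 × 0.909 × (1.282/0.07)² = 27.75 — call this n₀.
Finite-population correction with N = 115: n = n₀ / (1 + (n₀−1)/N) = 27.75 / 1.233 = 22.51
Round up: n = 23.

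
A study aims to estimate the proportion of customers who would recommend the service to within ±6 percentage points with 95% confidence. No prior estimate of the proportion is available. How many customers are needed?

For a proportion with margin E = 0.06 at 95% confidence, z = 1.960.
With no prior estimate, use p = 0.5, which maximizes p(1−p) at 0.25.
n = 0.25 × (z/E)² = 0.25 × (1.960/0.06)² = 266.78
Round up: n = 267.

267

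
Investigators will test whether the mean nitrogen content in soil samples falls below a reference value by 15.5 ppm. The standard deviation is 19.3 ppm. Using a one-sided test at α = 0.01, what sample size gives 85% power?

For a one-sample z-test, n = ((z_α + z_β)·σ/δ)².
z_α = 2.326 (one-sided α = 0.01); z_β = 1.036 (power 85% → β = 0.15).
n = (3.362 × 19.3 / 15.5)² = 17.52
Round up: n = 18.

18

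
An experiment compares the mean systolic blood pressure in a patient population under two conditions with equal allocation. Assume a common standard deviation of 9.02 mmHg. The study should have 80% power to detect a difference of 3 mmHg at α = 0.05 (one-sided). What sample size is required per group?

112 per group

For two equal groups, n per group = 2·((z_α + z_β)·σ/δ)².
z_α = 1.645; z_β = 0.842 (power 80%).
n = 2 × (2.487 × 9.02 / 3)² = 2 × 55.91 = 111.82
Round up: n = 112 per group.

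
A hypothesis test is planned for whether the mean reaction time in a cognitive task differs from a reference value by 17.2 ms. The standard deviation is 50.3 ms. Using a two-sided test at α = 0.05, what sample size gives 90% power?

For a one-sample z-test, n = ((z_{α/2} + z_β)·σ/δ)².
z_{α/2} = 1.960 (two-sided α = 0.05); z_β = 1.282 (power 90% → β = 0.1).
n = (3.242 × 50.3 / 17.2)² = 89.89
Round up: n = 90.

90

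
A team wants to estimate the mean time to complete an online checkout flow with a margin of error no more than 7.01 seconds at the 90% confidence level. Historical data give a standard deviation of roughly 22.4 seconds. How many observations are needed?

n = 28

For a mean, the margin of error is E = z·σ/√n, so n = (zσ/E)².
At 90% confidence, z = 1.645.
n = (1.645 × 22.4 / 7.01)² = 27.63
Round up: n = 28.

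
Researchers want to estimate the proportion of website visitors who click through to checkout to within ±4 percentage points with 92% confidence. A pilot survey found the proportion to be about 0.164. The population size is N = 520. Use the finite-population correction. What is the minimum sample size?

For a proportion with margin E = 0.04 at 92% confidence, z = 1.751.
n = p̂(1−p̂)(z/E)² = 0.164 × 0.836 × (1.751/0.04)² = 262.73 — call this n₀.
Finite-population correction with N = 520: n = n₀ / (1 + (n₀−1)/N) = 262.73 / 1.503 = 174.80
Round up: n = 175.

n = 175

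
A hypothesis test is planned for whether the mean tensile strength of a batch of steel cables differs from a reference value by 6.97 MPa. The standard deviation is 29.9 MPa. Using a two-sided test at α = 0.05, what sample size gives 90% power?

n = 194

For a one-sample z-test, n = ((z_{α/2} + z_β)·σ/δ)².
z_{α/2} = 1.960 (two-sided α = 0.05); z_β = 1.282 (power 90% → β = 0.1).
n = (3.242 × 29.9 / 6.97)² = 193.42
Round up: n = 194.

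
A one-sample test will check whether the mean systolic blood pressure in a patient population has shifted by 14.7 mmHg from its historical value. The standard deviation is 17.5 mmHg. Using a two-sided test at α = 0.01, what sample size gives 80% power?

For a one-sample z-test, n = ((z_{α/2} + z_β)·σ/δ)².
z_{α/2} = 2.576 (two-sided α = 0.01); z_β = 0.842 (power 80% → β = 0.2).
n = (3.418 × 17.5 / 14.7)² = 16.56
Round up: n = 17.

17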